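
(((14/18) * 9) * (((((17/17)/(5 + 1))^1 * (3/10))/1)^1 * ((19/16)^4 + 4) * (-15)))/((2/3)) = -24725295/524288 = -47.16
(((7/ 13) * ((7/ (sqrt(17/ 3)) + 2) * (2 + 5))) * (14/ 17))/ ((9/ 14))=19208/ 1989 + 67228 * sqrt(51)/ 33813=23.86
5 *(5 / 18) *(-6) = -8.33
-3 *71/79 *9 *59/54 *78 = -163371/79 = -2067.99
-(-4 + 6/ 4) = 5/ 2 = 2.50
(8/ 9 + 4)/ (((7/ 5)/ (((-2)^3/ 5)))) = -352/ 63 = -5.59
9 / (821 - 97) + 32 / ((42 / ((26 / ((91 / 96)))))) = 741817 / 35476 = 20.91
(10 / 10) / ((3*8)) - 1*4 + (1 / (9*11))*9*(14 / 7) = -997 / 264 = -3.78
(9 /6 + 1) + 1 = 7 /2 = 3.50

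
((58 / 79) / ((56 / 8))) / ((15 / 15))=58 / 553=0.10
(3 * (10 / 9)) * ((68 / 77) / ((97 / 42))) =1360 / 1067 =1.27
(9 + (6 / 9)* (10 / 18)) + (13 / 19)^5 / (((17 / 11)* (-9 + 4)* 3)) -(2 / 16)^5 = 1743636973727579 / 186208983613440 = 9.36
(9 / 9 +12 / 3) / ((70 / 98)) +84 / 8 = 35 / 2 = 17.50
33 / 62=0.53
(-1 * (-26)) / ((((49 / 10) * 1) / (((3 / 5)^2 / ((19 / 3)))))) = 1404 / 4655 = 0.30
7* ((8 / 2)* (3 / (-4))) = -21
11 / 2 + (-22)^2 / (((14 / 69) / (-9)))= -300487 / 14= -21463.36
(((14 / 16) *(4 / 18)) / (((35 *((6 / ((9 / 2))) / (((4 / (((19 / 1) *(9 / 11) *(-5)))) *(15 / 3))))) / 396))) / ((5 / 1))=-121 / 1425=-0.08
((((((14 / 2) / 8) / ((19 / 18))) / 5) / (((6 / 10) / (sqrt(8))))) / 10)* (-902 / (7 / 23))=-31119* sqrt(2) / 190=-231.63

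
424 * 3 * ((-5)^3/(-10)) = 15900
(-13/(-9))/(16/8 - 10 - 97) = -13/945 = -0.01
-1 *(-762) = 762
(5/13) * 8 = 40/13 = 3.08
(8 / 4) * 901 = 1802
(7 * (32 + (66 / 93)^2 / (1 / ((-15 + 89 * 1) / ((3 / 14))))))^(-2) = 0.00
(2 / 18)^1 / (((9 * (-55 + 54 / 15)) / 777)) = -1295 / 6939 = -0.19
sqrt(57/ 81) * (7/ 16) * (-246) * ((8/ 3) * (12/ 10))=-574 * sqrt(57)/ 15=-288.91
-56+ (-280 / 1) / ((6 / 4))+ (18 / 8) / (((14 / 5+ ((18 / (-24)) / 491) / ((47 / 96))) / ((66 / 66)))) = -936639421 / 3872616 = -241.86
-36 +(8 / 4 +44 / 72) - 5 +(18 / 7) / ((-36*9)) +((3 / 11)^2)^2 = -35411476 / 922383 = -38.39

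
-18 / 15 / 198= -1 / 165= -0.01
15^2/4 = 225/4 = 56.25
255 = 255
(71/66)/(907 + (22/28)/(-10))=4970/4189977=0.00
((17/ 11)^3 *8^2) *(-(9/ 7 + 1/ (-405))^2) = -4161521355008/ 10697546475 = -389.02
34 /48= 17 /24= 0.71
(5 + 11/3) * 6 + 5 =57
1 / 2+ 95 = 191 / 2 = 95.50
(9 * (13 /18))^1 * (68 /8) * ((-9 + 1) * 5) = -2210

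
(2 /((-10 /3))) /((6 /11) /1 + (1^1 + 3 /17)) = -561 /1610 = -0.35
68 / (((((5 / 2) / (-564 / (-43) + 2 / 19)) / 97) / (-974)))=-33976740.37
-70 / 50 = -7 / 5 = -1.40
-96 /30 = -16 /5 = -3.20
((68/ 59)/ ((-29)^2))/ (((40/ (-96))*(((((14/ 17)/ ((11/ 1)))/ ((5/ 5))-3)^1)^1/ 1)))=152592/ 135707965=0.00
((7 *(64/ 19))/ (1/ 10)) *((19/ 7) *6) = 3840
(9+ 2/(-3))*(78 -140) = -1550/3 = -516.67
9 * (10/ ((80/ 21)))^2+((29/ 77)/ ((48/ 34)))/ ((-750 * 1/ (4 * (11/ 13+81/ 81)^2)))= 6455569793/ 104104000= 62.01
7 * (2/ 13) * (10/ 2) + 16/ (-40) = 324/ 65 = 4.98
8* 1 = 8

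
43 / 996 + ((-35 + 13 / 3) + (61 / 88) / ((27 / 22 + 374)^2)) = -692830357789 / 22624148300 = -30.62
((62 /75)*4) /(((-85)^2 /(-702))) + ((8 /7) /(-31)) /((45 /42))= -5974976 /16798125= -0.36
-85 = -85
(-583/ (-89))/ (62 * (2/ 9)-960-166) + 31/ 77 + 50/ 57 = 9241373/ 7254390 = 1.27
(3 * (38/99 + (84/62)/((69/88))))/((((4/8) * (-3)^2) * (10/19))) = 2832178/1058805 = 2.67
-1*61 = -61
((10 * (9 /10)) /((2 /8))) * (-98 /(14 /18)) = -4536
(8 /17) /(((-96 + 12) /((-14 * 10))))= 0.78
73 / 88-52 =-4503 / 88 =-51.17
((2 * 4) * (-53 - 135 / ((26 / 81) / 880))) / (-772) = 9624178 / 2509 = 3835.86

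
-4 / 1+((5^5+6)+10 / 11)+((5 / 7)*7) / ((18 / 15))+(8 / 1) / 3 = 206893 / 66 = 3134.74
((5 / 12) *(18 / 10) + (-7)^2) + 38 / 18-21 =1111 / 36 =30.86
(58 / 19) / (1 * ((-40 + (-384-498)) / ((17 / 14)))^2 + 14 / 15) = 125715 / 23742884557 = 0.00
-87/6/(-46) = 29/92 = 0.32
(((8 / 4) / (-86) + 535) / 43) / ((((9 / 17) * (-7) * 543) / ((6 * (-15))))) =1303560 / 2342683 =0.56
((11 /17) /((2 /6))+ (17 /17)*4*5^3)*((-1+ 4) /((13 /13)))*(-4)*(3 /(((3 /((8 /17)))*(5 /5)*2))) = -409584 /289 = -1417.25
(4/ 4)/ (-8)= -0.12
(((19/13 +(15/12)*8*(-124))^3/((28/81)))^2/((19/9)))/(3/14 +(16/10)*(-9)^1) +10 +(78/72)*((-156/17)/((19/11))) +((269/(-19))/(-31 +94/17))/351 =-340783829362678827370438188248532173/337854974270427432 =-1008668971349544398.63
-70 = -70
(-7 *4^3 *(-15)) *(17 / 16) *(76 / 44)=135660 / 11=12332.73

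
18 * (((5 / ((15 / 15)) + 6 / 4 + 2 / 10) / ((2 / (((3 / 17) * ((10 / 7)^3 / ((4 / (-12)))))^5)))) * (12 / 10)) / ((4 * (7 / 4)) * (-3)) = 1424261880000000000000 / 47186009099761967057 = 30.18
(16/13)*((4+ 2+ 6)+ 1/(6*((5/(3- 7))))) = 14.61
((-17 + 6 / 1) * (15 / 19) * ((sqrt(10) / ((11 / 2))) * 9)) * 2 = -540 * sqrt(10) / 19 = -89.88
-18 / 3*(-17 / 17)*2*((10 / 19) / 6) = 20 / 19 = 1.05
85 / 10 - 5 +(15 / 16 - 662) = -10521 / 16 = -657.56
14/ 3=4.67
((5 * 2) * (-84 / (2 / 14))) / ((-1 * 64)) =735 / 8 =91.88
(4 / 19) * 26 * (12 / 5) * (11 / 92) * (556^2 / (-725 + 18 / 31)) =-32889597312 / 49068545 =-670.28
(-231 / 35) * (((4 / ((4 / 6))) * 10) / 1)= -396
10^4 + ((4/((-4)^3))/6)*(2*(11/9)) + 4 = 4321717/432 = 10003.97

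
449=449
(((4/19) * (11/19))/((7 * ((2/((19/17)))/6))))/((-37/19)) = -132/4403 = -0.03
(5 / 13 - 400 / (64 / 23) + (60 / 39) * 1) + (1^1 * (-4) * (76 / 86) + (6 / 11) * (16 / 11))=-39113853 / 270556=-144.57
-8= -8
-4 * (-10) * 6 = 240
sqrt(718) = 26.80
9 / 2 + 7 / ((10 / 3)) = 33 / 5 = 6.60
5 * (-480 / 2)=-1200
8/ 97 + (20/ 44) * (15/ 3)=2513/ 1067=2.36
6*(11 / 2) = 33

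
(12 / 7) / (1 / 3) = 36 / 7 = 5.14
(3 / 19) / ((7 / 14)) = 6 / 19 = 0.32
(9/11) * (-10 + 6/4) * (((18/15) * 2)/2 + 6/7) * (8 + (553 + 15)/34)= -3888/11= -353.45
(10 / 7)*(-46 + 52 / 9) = -3620 / 63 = -57.46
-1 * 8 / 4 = -2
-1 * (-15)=15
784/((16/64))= 3136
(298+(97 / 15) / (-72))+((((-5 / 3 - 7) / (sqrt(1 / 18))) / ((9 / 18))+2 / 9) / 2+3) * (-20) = 254543 / 1080+520 * sqrt(2) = 971.08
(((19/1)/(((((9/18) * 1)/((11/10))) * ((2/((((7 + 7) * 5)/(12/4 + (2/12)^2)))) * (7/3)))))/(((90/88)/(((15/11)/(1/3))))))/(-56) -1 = -12049/763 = -15.79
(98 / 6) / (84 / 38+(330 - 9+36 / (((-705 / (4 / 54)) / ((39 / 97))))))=21222145 / 419950309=0.05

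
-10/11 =-0.91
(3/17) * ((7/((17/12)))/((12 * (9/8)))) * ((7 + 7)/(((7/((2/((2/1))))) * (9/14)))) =1568/7803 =0.20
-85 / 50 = -17 / 10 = -1.70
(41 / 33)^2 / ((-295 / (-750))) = 84050 / 21417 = 3.92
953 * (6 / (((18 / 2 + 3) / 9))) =4288.50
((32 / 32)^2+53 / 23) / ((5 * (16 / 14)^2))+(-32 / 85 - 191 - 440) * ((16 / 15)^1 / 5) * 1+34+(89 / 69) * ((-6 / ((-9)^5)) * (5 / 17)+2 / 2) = -98.90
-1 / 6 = -0.17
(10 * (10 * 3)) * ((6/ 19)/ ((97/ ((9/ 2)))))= 8100/ 1843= 4.40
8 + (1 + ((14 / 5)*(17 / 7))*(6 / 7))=519 / 35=14.83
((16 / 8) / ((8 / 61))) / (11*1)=61 / 44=1.39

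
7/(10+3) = 7/13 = 0.54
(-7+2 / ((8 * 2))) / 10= -11 / 16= -0.69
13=13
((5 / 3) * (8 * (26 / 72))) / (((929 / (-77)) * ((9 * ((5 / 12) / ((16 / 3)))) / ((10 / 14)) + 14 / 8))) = -18304 / 125415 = -0.15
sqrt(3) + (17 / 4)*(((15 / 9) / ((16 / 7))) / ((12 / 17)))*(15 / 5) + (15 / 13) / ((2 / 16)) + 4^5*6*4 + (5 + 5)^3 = sqrt(3) + 255574439 / 9984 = 25600.13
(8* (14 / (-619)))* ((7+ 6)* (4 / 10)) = -2912 / 3095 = -0.94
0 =0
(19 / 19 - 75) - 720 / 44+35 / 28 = -3921 / 44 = -89.11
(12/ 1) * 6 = 72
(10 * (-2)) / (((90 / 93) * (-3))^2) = -961 / 405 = -2.37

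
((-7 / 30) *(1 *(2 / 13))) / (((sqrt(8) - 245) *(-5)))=-343 / 11703315 - 14 *sqrt(2) / 58516575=-0.00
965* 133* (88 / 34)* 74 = 417891320 / 17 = 24581842.35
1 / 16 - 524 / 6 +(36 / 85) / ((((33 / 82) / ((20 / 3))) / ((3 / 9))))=-254117 / 2992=-84.93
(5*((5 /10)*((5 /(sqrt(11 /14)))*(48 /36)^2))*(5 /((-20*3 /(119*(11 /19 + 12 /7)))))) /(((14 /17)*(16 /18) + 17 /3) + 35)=-2203625*sqrt(154) /1985709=-13.77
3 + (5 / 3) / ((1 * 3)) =32 / 9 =3.56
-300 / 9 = -100 / 3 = -33.33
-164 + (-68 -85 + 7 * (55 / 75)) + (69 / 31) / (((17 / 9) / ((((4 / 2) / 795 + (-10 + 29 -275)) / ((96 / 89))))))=-793057109 / 1340688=-591.53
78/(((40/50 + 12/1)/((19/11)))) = 10.53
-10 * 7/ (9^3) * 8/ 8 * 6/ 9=-140/ 2187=-0.06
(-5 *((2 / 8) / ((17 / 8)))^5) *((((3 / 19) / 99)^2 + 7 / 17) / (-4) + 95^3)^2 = -5253267502900855937448964000 / 63418010414033019393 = -82835577.28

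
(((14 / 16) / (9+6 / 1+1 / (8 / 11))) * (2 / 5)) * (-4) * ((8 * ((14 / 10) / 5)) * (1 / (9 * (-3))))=3136 / 442125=0.01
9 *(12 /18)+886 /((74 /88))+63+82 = 44571 /37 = 1204.62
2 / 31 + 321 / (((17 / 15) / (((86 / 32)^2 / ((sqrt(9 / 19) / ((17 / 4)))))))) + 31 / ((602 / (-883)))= -847359 / 18662 + 2967645 * sqrt(19) / 1024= 12587.08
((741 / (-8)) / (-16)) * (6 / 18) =247 / 128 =1.93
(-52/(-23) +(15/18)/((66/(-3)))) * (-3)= -6749/1012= -6.67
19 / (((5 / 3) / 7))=399 / 5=79.80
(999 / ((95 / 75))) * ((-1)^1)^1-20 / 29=-434945 / 551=-789.37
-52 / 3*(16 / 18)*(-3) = 416 / 9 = 46.22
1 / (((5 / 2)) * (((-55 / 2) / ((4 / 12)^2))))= -4 / 2475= -0.00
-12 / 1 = -12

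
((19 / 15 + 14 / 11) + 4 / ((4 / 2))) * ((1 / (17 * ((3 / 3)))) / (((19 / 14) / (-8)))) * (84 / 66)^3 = -230188672 / 70935645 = -3.25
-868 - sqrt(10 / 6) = -868 - sqrt(15) / 3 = -869.29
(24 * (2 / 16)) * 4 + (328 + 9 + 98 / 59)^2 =399282133 / 3481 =114703.28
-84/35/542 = -6/1355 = -0.00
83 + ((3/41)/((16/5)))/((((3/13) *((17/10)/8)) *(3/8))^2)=48185609/319923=150.62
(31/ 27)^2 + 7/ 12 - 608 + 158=-1306655/ 2916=-448.10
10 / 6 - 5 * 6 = -85 / 3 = -28.33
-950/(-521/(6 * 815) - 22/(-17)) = -78973500/98723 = -799.95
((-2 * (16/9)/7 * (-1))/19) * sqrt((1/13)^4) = 32/202293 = 0.00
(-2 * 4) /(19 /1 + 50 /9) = -72 /221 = -0.33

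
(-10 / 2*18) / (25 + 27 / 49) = -2205 / 626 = -3.52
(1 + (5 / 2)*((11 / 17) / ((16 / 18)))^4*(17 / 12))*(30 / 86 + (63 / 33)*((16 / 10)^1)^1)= 2584441489431 / 380739420160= 6.79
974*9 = 8766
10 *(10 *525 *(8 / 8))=52500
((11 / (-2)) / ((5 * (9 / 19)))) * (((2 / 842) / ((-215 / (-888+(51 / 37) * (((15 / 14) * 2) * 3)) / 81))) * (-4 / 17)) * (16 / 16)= 856596114 / 1992687725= 0.43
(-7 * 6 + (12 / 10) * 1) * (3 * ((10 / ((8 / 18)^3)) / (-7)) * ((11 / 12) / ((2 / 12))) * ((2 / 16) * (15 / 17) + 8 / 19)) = 99090783 / 17024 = 5820.65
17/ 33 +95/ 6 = 1079/ 66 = 16.35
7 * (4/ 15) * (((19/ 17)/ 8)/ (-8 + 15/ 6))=-133/ 2805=-0.05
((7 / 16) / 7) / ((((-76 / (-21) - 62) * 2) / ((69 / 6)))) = -483 / 78464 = -0.01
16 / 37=0.43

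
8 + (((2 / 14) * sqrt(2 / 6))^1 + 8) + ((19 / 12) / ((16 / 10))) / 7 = 16.22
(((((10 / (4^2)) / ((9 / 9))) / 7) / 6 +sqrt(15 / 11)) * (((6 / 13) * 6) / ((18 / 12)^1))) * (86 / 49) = 215 / 4459 +2064 * sqrt(165) / 7007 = 3.83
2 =2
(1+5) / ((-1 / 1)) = -6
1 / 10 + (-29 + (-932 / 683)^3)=-100174439923 / 3186119870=-31.44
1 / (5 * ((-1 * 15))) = -0.01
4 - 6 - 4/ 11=-26/ 11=-2.36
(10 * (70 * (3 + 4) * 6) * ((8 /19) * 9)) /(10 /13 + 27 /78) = 55036800 /551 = 99885.30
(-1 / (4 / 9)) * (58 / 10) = -261 / 20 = -13.05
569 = 569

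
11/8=1.38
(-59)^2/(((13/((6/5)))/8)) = 167088/65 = 2570.58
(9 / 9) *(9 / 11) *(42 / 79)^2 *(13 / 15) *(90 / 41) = 1238328 / 2814691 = 0.44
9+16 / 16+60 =70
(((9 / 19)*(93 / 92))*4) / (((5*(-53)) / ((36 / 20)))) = -7533 / 579025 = -0.01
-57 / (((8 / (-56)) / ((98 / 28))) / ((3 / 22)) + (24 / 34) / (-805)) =16380945 / 86272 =189.88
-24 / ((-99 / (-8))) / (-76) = 16 / 627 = 0.03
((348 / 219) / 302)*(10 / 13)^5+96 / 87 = 131136607648 / 118690119431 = 1.10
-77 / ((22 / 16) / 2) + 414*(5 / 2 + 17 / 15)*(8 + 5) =97213 / 5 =19442.60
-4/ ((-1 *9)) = 4/ 9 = 0.44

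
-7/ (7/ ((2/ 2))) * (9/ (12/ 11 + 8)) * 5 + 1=-79/ 20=-3.95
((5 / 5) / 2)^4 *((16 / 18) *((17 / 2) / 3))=17 / 108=0.16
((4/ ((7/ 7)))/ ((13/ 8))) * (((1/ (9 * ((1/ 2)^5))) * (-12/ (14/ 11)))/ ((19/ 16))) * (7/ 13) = -360448/ 9633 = -37.42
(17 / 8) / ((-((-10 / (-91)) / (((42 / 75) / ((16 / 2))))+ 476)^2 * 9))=-6898073 / 6663235747968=-0.00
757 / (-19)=-757 / 19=-39.84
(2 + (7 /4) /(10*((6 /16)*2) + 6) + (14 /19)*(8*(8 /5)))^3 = 208622816640629 /135005697000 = 1545.29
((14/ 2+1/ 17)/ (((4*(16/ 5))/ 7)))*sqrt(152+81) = 58.92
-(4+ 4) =-8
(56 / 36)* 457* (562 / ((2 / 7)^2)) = 44047031 / 9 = 4894114.56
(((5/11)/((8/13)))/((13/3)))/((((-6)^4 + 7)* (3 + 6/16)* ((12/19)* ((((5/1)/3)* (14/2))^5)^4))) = 2453663097/87254528262609314753189086914062500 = 0.00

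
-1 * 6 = -6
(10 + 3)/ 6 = 13/ 6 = 2.17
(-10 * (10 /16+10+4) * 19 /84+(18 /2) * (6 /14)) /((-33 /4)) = 1091 /308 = 3.54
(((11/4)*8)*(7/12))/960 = 77/5760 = 0.01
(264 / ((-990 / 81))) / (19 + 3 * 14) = -108 / 305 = -0.35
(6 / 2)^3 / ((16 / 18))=243 / 8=30.38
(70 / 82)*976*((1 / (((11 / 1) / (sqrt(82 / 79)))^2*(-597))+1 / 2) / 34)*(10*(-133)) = -64816238433800 / 3977585931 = -16295.37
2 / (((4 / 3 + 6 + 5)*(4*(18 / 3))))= 1 / 148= 0.01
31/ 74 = 0.42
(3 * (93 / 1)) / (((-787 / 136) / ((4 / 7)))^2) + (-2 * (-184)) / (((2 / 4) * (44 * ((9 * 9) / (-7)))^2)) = 65616099793438 / 24093558773361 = 2.72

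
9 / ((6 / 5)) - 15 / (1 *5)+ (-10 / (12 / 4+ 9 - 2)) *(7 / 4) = 11 / 4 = 2.75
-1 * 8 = -8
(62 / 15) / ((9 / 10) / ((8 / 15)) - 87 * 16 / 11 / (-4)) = 10912 / 87975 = 0.12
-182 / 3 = -60.67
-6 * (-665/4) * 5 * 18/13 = 6905.77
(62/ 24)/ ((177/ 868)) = 6727/ 531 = 12.67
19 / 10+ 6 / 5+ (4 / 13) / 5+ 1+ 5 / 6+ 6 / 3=1364 / 195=6.99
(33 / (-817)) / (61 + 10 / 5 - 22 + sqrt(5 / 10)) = -2706 / 2745937 + 33 * sqrt(2) / 2745937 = -0.00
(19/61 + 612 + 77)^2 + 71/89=157355317247/331169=475151.11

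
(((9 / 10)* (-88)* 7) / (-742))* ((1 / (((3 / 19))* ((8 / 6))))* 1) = 1881 / 530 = 3.55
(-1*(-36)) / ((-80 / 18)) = -81 / 10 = -8.10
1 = 1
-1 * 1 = -1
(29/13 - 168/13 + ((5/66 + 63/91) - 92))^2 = 45252529/4356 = 10388.55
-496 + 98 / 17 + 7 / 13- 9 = -498.70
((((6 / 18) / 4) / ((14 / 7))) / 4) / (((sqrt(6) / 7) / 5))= 35 *sqrt(6) / 576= 0.15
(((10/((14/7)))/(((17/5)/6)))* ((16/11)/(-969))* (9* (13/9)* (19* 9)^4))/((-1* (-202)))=-234009874800/321079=-728823.36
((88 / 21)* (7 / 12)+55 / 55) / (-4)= -31 / 36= -0.86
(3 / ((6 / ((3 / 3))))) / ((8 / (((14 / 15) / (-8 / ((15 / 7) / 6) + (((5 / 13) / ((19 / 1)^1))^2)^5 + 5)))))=-5916536834087166638148343 / 1764818415653429133178659312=-0.00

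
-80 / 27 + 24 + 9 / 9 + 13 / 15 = 3092 / 135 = 22.90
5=5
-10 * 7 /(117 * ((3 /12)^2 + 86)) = -1120 /161109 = -0.01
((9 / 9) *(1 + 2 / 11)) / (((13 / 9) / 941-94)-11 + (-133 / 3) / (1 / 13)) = -110097 / 63472189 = -0.00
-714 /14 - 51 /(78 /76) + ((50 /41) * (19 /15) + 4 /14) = -1106561 /11193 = -98.86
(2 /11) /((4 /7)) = 7 /22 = 0.32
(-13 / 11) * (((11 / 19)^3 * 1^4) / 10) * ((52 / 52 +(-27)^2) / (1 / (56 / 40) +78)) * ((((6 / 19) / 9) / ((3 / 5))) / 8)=-4019015 / 2585047356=-0.00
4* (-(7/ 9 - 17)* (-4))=-2336/ 9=-259.56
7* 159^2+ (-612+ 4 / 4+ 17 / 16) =2821713 / 16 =176357.06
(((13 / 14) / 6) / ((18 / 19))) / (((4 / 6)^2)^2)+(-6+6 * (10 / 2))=22245 / 896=24.83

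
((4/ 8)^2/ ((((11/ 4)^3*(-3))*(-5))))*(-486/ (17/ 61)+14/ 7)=-43072/ 30855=-1.40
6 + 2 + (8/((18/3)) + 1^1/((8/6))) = 121/12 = 10.08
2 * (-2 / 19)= -4 / 19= -0.21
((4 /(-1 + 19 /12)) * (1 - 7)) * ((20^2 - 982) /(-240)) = -3492 /35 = -99.77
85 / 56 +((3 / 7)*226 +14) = 899 / 8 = 112.38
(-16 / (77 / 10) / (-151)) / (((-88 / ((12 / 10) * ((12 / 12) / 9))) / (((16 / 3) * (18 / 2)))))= -128 / 127897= -0.00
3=3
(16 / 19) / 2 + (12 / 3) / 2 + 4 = 6.42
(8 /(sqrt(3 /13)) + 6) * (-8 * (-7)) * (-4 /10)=-507.43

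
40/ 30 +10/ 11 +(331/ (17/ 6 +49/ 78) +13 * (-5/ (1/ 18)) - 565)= -810382/ 495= -1637.14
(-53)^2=2809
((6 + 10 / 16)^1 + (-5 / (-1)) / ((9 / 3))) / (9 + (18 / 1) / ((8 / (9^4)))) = 199 / 354510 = 0.00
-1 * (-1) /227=1 /227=0.00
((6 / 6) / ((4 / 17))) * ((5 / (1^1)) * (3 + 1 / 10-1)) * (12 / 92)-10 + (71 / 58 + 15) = 64271 / 5336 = 12.04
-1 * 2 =-2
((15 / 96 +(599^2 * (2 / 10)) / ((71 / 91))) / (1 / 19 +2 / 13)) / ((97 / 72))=774219242667 / 2341580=330639.67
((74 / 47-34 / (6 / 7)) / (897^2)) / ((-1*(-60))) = -5371 / 6806992140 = -0.00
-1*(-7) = 7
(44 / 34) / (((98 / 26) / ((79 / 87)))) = 22594 / 72471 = 0.31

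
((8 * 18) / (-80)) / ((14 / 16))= -72 / 35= -2.06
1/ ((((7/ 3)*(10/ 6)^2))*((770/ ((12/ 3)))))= 54/ 67375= 0.00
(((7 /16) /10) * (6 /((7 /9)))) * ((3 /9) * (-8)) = -9 /10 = -0.90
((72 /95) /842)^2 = 1296 /1599600025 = 0.00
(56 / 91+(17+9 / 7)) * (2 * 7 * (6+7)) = 3440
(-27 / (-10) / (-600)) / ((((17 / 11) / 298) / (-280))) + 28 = 270.96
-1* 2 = -2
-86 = -86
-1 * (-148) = 148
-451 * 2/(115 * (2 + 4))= -451/345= -1.31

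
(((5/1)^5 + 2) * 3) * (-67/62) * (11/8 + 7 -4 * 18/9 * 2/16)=-74764.30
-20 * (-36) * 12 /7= 8640 /7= 1234.29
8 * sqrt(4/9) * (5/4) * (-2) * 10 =-400/3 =-133.33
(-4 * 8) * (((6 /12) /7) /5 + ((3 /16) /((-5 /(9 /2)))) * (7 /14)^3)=61 /280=0.22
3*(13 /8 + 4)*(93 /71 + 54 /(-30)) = -2349 /284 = -8.27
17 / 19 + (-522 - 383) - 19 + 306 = -11725 / 19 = -617.11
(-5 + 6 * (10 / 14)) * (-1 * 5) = 25 / 7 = 3.57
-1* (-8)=8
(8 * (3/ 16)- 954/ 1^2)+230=-1445/ 2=-722.50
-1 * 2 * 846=-1692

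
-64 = -64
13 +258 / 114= 290 / 19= 15.26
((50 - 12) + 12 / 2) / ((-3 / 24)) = -352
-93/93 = -1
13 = 13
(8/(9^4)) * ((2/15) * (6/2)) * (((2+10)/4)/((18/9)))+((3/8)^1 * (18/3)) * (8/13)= 196934/142155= 1.39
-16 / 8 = -2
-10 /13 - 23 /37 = -1.39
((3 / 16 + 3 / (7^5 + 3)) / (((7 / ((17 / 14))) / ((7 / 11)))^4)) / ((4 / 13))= 27403824747 / 302552381035520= 0.00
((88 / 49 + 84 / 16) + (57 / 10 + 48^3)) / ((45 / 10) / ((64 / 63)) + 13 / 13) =3468564832 / 170275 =20370.37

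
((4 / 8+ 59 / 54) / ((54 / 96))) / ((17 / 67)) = 46096 / 4131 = 11.16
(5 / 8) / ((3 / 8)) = 5 / 3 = 1.67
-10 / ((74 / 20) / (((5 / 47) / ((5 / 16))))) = -1600 / 1739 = -0.92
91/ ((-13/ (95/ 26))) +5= -535/ 26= -20.58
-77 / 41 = -1.88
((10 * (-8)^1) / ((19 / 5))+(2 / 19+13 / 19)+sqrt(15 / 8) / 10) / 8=-385 / 152+sqrt(30) / 320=-2.52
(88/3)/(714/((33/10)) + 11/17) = 16456/121743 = 0.14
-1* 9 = -9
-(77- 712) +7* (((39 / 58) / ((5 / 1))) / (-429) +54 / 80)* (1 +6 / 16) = 5953063 / 9280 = 641.49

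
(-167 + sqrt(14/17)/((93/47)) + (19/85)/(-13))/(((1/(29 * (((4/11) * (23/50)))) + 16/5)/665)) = -54573232980/1673633 + 208470850 * sqrt(238)/35918739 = -32518.11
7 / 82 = 0.09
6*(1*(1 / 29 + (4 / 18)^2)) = 394 / 783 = 0.50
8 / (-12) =-2 / 3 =-0.67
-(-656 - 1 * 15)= 671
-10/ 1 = -10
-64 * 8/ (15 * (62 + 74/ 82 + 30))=-20992/ 57135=-0.37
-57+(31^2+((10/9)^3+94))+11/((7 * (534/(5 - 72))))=907584241/908334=999.17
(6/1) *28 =168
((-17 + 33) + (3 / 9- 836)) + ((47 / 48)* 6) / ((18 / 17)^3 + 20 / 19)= -4099623769 / 5017632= -817.04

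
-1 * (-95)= 95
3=3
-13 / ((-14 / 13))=169 / 14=12.07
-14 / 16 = -7 / 8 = -0.88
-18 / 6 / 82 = -3 / 82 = -0.04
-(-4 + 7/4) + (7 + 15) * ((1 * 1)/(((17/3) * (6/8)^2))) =1867/204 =9.15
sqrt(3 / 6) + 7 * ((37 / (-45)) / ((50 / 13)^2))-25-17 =-4768771 / 112500 + sqrt(2) / 2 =-41.68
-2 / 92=-0.02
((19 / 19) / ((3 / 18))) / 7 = 6 / 7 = 0.86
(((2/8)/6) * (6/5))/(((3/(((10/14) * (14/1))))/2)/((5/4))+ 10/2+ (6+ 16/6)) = 15/4136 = 0.00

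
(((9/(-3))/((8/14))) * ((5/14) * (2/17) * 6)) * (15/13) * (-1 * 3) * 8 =8100/221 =36.65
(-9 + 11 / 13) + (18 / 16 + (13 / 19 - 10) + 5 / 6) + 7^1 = -50455 / 5928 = -8.51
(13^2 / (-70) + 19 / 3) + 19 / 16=5.11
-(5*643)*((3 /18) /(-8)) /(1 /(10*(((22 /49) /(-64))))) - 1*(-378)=14048071 /37632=373.30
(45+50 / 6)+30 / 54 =485 / 9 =53.89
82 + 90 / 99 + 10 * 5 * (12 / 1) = 7512 / 11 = 682.91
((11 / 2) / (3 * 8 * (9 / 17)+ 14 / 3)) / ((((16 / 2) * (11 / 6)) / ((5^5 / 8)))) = 478125 / 56704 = 8.43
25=25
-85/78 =-1.09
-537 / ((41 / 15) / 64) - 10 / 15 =-1546642 / 123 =-12574.33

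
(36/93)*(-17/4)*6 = -306/31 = -9.87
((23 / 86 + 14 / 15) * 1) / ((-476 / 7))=-1549 / 87720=-0.02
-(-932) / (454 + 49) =932 / 503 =1.85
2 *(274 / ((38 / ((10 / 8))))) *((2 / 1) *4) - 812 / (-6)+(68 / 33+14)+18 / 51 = 3154610 / 10659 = 295.96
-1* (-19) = 19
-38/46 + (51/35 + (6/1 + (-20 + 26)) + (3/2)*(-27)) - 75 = -165619/1610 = -102.87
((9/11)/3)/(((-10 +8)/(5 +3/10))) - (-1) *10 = 2041/220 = 9.28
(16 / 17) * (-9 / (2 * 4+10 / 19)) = -152 / 153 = -0.99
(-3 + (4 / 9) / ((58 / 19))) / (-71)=745 / 18531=0.04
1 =1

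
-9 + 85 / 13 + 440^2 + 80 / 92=193598.41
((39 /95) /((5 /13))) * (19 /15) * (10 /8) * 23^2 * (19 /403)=130663 /3100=42.15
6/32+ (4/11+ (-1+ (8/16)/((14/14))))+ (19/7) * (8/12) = 6877/3696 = 1.86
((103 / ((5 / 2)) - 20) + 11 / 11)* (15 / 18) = 37 / 2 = 18.50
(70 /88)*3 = 105 /44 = 2.39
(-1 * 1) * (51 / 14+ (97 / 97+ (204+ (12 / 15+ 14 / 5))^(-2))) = -35017105 / 7542108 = -4.64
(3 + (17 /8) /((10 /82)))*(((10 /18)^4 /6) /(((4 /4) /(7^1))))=714875 /314928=2.27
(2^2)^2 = 16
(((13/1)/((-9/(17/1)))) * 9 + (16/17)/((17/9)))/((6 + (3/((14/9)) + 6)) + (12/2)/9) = -2676450/177157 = -15.11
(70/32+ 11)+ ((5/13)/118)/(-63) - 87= -57067141/773136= -73.81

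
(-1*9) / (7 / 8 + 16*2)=-72 / 263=-0.27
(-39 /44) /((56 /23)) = -897 /2464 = -0.36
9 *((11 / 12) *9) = 297 / 4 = 74.25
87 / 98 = 0.89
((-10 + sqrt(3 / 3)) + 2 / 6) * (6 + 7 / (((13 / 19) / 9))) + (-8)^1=-858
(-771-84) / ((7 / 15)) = -12825 / 7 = -1832.14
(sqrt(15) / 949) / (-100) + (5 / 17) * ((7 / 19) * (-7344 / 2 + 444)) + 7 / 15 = -1692439 / 4845 - sqrt(15) / 94900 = -349.32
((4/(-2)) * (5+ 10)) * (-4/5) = 24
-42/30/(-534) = 7/2670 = 0.00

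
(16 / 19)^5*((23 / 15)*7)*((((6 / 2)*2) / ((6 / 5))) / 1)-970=-7036627354 / 7428297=-947.27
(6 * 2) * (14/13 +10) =1728/13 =132.92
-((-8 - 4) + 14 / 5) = 46 / 5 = 9.20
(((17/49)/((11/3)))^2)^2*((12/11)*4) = 324729648/928426965851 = 0.00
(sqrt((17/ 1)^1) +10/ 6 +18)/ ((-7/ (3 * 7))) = -59 - 3 * sqrt(17) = -71.37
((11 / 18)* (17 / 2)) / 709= 187 / 25524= 0.01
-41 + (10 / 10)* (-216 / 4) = -95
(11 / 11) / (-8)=-1 / 8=-0.12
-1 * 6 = -6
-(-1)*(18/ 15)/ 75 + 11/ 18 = 1411/ 2250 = 0.63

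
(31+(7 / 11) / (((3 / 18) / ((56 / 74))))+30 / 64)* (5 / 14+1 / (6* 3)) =5817253 / 410256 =14.18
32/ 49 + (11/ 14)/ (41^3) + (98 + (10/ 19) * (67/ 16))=51772289395/ 513323608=100.86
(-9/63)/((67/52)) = -52/469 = -0.11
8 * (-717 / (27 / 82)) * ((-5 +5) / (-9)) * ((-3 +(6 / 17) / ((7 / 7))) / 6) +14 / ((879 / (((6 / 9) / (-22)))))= -14 / 29007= -0.00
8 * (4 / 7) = 32 / 7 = 4.57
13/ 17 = 0.76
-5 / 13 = -0.38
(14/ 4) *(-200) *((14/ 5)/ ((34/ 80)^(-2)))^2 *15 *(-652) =1751090.85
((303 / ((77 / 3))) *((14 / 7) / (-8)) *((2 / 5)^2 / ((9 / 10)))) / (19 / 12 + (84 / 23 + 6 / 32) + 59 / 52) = -2899104 / 36234275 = -0.08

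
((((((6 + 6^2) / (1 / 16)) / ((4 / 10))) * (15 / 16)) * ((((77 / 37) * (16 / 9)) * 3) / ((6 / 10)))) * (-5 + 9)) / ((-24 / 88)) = -47432000 / 111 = -427315.32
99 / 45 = 11 / 5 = 2.20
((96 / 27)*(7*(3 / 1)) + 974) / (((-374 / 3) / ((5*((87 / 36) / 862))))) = -0.12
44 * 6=264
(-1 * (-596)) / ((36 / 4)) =596 / 9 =66.22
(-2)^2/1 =4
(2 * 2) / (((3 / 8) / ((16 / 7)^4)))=2097152 / 7203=291.15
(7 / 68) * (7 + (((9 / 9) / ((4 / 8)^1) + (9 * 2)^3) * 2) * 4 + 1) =81690 / 17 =4805.29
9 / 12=3 / 4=0.75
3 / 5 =0.60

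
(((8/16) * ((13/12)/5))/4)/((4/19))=247/1920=0.13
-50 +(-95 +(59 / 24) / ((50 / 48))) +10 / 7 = -24712 / 175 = -141.21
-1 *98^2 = -9604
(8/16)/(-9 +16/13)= -0.06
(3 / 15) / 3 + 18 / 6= 3.07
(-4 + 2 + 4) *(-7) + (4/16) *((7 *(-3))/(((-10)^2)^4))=-5600000021/400000000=-14.00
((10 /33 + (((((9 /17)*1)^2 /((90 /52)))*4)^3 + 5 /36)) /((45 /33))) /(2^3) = 852739560851 /13034287260000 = 0.07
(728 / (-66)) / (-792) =91 / 6534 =0.01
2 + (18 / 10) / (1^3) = 19 / 5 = 3.80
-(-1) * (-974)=-974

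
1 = 1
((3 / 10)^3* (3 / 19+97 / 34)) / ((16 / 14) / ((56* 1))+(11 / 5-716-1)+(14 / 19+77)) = -171549 / 1344330080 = -0.00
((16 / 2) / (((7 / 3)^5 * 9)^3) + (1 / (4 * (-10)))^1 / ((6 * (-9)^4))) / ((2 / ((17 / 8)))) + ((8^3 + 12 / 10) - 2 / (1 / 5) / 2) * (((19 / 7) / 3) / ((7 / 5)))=39283736811694630509529 / 119611204096266328320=328.43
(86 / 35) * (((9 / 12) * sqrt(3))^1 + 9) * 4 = 258 * sqrt(3) / 35 + 3096 / 35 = 101.22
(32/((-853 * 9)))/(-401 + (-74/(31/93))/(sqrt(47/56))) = 603104/36832273011-4736 * sqrt(658)/12277424337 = 0.00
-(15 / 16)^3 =-3375 / 4096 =-0.82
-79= -79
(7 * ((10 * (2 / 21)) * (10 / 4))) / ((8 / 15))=125 / 4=31.25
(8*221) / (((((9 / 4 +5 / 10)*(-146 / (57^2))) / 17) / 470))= -91792827360 / 803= -114312362.84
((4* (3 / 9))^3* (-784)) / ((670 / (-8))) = 200704 / 9045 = 22.19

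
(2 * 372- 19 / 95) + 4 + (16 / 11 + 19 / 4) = 165881 / 220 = 754.00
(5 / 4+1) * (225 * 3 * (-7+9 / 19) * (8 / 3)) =-502200 / 19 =-26431.58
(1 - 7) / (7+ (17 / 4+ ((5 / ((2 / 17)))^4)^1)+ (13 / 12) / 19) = -5472 / 2975445937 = -0.00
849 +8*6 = 897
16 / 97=0.16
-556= -556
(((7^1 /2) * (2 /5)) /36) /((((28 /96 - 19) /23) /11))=-0.53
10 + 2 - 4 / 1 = 8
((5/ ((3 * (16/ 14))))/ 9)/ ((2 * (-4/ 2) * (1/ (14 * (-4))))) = 245/ 108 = 2.27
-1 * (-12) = 12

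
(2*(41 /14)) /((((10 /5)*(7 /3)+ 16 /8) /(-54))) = -47.44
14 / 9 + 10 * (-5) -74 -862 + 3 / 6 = -17711 / 18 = -983.94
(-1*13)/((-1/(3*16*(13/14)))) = 4056/7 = 579.43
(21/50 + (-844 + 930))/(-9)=-4321/450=-9.60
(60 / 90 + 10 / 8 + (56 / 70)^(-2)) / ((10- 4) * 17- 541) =-167 / 21072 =-0.01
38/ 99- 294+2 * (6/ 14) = -202882/ 693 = -292.76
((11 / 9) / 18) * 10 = 55 / 81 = 0.68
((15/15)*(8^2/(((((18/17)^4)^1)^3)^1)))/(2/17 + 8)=9904578032905937/2494417666200192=3.97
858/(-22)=-39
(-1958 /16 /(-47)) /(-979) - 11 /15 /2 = -2083 /5640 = -0.37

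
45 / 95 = 9 / 19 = 0.47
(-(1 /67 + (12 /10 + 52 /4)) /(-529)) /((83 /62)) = 295244 /14708845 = 0.02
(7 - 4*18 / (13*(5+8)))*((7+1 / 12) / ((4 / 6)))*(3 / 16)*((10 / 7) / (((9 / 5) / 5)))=11804375 / 227136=51.97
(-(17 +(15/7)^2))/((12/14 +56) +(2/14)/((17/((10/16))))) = -143888/378931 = -0.38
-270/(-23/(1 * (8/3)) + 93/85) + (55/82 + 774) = 37817387/46658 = 810.52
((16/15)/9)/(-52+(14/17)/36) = -544/238575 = -0.00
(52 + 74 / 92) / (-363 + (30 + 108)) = -2429 / 10350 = -0.23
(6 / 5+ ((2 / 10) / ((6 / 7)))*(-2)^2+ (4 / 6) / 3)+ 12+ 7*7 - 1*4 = 59.36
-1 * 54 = -54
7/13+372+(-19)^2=9536/13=733.54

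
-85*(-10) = 850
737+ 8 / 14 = 5163 / 7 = 737.57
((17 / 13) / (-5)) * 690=-2346 / 13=-180.46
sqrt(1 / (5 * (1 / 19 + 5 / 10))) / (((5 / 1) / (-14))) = -2 * sqrt(3990) / 75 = -1.68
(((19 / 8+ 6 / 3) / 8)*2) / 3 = 35 / 96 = 0.36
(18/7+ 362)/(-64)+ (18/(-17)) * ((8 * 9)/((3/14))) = -344111/952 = -361.46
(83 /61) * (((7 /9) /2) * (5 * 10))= 14525 /549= 26.46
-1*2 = -2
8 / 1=8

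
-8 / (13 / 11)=-88 / 13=-6.77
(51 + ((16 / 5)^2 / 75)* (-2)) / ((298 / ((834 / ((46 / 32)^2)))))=68.70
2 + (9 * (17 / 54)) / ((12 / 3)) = 65 / 24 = 2.71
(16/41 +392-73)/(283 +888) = 13095/48011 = 0.27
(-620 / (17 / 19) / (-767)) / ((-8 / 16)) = -23560 / 13039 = -1.81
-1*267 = -267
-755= -755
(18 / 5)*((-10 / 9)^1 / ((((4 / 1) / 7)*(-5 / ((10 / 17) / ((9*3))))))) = 0.03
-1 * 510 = -510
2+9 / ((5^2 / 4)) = 86 / 25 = 3.44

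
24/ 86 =12/ 43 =0.28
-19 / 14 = -1.36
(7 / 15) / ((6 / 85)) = 119 / 18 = 6.61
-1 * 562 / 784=-0.72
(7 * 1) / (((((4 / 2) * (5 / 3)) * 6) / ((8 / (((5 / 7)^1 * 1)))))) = 98 / 25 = 3.92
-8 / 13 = -0.62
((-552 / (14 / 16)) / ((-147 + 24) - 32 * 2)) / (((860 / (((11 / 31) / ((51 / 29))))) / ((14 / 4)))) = 5336 / 1926185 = 0.00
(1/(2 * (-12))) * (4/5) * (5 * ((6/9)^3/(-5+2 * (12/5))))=20/81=0.25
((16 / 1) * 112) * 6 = 10752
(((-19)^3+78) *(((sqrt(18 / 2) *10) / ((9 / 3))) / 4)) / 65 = -6781 / 26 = -260.81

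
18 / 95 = 0.19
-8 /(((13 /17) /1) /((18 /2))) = -1224 /13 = -94.15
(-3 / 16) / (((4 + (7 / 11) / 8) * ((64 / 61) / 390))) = -392535 / 22976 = -17.08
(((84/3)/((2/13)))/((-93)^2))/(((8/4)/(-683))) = -62153/8649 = -7.19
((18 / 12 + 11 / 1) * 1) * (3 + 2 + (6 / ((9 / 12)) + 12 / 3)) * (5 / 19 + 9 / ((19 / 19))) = 37400 / 19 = 1968.42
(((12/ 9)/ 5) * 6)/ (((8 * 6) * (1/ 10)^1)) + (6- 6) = 1/ 3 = 0.33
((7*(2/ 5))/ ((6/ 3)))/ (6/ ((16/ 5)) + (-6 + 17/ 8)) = -7/ 10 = -0.70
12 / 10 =1.20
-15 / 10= -3 / 2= -1.50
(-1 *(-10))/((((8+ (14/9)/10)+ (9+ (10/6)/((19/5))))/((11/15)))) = 6270/15043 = 0.42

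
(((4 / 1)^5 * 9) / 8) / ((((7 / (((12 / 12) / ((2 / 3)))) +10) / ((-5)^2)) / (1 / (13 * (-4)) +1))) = 275400 / 143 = 1925.87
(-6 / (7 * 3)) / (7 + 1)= -1 / 28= -0.04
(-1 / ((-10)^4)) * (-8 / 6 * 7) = 7 / 7500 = 0.00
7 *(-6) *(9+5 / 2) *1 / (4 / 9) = -4347 / 4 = -1086.75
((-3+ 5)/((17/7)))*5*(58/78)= 2030/663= 3.06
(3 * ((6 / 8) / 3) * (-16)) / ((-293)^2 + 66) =-12 / 85915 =-0.00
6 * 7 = 42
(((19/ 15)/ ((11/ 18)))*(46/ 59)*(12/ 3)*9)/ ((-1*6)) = -9.70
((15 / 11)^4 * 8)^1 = 405000 / 14641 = 27.66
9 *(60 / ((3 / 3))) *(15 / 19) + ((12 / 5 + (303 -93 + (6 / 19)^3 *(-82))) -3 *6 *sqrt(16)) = 19346958 / 34295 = 564.13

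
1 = 1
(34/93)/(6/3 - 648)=-1/1767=-0.00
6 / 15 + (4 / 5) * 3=2.80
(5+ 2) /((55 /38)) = 266 /55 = 4.84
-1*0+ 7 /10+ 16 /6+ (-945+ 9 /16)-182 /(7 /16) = -325697 /240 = -1357.07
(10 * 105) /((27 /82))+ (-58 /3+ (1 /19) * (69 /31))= 16802435 /5301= 3169.67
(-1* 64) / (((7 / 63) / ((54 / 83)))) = -31104 / 83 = -374.75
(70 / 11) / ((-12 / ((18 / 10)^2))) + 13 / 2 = 263 / 55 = 4.78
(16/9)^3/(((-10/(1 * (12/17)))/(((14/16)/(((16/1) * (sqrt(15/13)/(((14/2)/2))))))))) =-1568 * sqrt(195)/309825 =-0.07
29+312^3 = 30371357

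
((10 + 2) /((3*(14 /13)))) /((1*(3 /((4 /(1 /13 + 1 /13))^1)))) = 676 /21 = 32.19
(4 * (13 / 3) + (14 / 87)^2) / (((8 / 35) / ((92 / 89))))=52885280 / 673641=78.51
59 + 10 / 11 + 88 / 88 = 670 / 11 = 60.91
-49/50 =-0.98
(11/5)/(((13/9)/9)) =891/65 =13.71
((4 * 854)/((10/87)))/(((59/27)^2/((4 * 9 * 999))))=3895853670576/17405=223835315.75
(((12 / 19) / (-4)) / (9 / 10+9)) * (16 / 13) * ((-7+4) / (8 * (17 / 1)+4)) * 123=984 / 19019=0.05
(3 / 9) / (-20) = -1 / 60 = -0.02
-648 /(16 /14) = -567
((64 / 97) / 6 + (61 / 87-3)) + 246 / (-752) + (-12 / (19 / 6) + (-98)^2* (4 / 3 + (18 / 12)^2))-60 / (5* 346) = 358870598661725 / 10429861368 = 34407.99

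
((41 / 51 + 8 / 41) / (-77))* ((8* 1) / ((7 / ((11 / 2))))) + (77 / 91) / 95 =-9192611 / 126536865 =-0.07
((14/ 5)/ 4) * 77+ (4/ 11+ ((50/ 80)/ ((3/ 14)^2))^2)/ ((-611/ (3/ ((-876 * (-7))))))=1199547276377/ 22255112880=53.90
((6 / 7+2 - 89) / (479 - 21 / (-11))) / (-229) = 6633 / 8479870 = 0.00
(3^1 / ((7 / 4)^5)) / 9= 1024 / 50421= 0.02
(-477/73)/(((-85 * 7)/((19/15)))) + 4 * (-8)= -31.99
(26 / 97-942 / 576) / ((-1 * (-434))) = -0.00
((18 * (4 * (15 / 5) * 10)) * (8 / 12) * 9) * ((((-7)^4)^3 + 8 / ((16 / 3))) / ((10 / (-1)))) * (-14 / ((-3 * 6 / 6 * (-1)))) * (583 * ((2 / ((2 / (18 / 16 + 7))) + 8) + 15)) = 1519029393329940030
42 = 42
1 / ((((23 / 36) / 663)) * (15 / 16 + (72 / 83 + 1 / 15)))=475450560 / 857509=554.46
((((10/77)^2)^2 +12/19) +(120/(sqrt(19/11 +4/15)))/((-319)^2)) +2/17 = 120 * sqrt(54285)/33479369 +8510265922/11354432243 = 0.75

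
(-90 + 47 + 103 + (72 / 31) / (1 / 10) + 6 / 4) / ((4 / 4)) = 5253 / 62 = 84.73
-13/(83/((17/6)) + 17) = -221/787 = -0.28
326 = 326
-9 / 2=-4.50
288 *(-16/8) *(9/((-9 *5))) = 576/5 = 115.20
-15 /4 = -3.75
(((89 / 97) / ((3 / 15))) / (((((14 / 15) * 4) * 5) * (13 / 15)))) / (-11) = -0.03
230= 230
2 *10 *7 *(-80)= -11200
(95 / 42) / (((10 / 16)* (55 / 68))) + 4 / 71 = 371548 / 82005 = 4.53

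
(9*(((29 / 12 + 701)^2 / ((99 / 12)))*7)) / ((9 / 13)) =6483793771 / 1188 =5457738.86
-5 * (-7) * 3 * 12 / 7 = 180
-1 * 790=-790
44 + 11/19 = 847/19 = 44.58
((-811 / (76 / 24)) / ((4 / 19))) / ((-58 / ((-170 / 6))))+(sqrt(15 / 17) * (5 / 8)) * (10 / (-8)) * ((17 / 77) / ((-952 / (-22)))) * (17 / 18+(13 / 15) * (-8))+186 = -47359 / 116+55 * sqrt(255) / 39168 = -408.24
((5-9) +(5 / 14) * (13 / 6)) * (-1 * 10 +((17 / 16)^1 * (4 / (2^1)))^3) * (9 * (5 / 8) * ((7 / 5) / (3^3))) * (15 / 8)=93495 / 131072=0.71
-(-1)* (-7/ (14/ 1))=-1/ 2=-0.50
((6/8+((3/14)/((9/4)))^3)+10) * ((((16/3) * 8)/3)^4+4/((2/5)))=53465946019915/121522842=439966.22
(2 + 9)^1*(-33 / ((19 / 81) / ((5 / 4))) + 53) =-102707 / 76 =-1351.41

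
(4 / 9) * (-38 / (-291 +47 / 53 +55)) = 0.07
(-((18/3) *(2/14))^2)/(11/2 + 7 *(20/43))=-1032/12299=-0.08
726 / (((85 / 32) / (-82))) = -1905024 / 85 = -22412.05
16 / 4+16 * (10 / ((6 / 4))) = 332 / 3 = 110.67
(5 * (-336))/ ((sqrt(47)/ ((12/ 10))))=-2016 * sqrt(47)/ 47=-294.06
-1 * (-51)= 51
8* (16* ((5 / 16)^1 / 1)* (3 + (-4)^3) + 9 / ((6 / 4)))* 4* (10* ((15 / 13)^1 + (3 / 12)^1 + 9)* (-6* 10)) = 59726400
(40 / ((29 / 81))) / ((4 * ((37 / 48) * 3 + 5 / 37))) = 53280 / 4669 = 11.41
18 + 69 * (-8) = -534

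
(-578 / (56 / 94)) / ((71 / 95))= -1290385 / 994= -1298.17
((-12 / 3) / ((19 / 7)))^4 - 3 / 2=838349 / 260642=3.22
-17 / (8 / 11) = -187 / 8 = -23.38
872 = 872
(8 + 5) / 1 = 13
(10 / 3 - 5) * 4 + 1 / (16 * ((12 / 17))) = -421 / 64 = -6.58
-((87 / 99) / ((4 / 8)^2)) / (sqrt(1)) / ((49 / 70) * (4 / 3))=-290 / 77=-3.77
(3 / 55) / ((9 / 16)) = 16 / 165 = 0.10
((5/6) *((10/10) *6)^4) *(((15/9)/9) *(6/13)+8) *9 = 1021680/13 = 78590.77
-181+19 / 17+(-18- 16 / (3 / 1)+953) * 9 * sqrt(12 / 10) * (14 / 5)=-3058 / 17+117138 * sqrt(30) / 25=25483.77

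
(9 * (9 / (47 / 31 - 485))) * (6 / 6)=-837 / 4996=-0.17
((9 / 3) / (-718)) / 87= -1 / 20822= -0.00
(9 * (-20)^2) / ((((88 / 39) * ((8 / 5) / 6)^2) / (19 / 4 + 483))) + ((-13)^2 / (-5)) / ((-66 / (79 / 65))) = 288900438307 / 26400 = 10943198.42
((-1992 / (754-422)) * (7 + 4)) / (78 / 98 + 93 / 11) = -5929 / 831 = -7.13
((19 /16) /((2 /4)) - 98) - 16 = -893 /8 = -111.62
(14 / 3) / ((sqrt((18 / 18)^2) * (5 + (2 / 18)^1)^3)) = 0.03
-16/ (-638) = 8/ 319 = 0.03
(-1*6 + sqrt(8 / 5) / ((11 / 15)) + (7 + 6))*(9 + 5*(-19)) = -602 - 516*sqrt(10) / 11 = -750.34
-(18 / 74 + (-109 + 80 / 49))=194216 / 1813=107.12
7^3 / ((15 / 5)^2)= 343 / 9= 38.11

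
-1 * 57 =-57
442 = 442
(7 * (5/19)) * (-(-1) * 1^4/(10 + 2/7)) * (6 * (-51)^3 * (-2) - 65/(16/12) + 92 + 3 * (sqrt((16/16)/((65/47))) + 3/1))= 49 * sqrt(3055)/5928 + 1560026965/5472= 285093.10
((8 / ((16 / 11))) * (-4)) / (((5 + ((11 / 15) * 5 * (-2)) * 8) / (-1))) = -0.41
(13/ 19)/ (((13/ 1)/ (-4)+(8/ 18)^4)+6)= 341172/ 1390705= 0.25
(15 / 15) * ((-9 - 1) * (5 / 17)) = -50 / 17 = -2.94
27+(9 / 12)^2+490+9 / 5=41549 / 80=519.36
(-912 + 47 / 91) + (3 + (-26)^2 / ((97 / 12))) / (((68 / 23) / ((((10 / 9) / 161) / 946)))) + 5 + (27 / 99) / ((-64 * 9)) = -12353341663657 / 13627758144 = -906.48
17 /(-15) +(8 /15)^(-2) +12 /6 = 4207 /960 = 4.38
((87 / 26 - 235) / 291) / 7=-6023 / 52962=-0.11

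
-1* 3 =-3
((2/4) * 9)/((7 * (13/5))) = 45/182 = 0.25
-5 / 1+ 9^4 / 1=6556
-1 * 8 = -8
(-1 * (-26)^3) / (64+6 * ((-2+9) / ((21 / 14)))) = 4394 / 23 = 191.04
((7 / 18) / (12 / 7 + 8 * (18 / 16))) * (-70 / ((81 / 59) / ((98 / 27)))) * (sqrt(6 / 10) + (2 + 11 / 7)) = -1416590 / 59049 - 1983226 * sqrt(15) / 1476225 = -29.19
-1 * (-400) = 400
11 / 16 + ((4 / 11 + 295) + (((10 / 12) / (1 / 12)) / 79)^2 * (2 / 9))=2926720945 / 9885744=296.05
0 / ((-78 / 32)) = 0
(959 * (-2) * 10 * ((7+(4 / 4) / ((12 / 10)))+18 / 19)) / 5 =-1919918 / 57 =-33682.77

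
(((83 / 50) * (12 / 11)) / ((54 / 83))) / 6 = 6889 / 14850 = 0.46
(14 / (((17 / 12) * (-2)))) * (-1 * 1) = 84 / 17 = 4.94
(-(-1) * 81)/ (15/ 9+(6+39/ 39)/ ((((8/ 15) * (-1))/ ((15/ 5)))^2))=15552/ 42845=0.36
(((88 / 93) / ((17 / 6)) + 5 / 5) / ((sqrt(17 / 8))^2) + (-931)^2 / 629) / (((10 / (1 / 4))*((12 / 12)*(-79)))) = -91398227 / 209497256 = -0.44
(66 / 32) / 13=33 / 208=0.16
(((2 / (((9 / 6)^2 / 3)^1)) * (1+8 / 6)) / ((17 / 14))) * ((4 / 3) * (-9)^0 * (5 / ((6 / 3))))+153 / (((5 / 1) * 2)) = 148627 / 4590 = 32.38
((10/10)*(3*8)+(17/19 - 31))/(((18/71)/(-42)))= 57652/57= 1011.44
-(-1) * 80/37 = 80/37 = 2.16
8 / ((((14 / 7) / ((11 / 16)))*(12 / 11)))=121 / 48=2.52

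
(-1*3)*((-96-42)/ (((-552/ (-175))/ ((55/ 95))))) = 5775/ 76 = 75.99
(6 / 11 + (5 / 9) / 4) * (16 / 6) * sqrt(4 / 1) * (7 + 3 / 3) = 8672 / 297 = 29.20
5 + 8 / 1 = 13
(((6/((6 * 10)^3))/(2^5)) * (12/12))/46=1/52992000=0.00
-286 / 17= -16.82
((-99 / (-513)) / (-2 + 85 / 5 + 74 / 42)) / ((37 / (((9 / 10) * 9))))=567 / 224960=0.00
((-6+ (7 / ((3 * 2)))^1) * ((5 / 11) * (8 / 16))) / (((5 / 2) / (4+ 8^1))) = -58 / 11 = -5.27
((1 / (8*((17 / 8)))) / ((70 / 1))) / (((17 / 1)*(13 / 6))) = 3 / 131495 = 0.00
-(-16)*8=128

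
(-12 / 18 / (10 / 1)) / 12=-1 / 180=-0.01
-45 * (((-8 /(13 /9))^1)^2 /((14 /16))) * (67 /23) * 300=-37511424000 /27209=-1378640.30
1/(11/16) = 1.45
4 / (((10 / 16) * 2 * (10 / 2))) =16 / 25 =0.64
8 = 8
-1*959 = -959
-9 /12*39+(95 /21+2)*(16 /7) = -8431 /588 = -14.34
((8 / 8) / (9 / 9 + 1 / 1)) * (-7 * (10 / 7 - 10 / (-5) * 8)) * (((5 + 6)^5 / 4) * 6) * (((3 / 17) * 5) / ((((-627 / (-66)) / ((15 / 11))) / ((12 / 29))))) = -7234118100 / 9367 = -772298.29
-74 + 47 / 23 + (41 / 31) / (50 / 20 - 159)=-16060351 / 223169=-71.96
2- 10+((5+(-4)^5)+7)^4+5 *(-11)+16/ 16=1048870932674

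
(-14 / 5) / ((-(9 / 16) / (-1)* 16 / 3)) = -0.93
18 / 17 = 1.06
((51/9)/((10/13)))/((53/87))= 6409/530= 12.09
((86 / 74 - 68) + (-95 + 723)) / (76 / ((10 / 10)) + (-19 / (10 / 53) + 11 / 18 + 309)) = 934335 / 474377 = 1.97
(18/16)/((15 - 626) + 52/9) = -81/43576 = -0.00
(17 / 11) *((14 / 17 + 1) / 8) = 31 / 88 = 0.35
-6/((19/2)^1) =-12/19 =-0.63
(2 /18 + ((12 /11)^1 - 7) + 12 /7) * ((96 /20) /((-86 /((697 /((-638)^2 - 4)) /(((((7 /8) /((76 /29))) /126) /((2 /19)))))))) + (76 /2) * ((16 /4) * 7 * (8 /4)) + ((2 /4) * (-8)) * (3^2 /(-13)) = 704832598026 /330785455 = 2130.78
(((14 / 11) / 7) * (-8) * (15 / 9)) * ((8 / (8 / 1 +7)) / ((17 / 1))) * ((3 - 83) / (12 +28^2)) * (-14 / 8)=-4480 / 334917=-0.01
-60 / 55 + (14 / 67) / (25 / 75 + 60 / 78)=-28566 / 31691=-0.90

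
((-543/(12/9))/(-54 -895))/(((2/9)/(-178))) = -1304829/3796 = -343.74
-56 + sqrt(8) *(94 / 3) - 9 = -65 + 188 *sqrt(2) / 3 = 23.62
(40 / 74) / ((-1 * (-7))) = 0.08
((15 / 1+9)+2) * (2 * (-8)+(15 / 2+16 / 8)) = -169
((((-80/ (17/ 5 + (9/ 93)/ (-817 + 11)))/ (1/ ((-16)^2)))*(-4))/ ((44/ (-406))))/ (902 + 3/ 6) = -415511183360/ 1686670337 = -246.35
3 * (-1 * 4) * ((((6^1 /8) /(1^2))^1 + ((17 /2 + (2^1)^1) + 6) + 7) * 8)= -2328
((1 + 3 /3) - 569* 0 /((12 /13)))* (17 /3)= 34 /3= 11.33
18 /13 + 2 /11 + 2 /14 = 1.71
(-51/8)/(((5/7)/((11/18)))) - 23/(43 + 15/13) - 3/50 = -2078479/344400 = -6.04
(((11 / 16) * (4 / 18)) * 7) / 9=77 / 648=0.12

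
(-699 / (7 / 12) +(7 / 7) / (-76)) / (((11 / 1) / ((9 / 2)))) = -5737455 / 11704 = -490.21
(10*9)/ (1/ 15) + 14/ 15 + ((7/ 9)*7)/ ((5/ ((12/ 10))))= 33806/ 25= 1352.24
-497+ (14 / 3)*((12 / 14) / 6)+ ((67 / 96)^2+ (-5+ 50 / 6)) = -4538999 / 9216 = -492.51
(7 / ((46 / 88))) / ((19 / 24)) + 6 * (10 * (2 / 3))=24872 / 437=56.92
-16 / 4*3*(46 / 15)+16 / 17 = -3048 / 85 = -35.86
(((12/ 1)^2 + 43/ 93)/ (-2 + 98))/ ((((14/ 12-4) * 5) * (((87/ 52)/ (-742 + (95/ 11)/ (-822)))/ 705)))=55074864640315/ 1658266632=33212.31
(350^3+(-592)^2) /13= 43225464 /13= 3325035.69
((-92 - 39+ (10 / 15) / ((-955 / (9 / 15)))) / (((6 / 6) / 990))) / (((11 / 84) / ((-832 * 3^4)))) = 63739139563008 / 955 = 66742554516.24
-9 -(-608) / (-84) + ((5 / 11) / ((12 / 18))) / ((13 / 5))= -15.98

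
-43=-43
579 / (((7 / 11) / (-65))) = -413985 / 7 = -59140.71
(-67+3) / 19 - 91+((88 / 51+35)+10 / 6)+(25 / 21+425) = 2511163 / 6783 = 370.21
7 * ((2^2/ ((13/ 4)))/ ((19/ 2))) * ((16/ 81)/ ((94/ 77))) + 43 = 40572131/ 940329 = 43.15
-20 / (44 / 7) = -35 / 11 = -3.18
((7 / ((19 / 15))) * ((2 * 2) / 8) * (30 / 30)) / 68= 105 / 2584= 0.04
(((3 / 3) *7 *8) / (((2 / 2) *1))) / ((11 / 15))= 840 / 11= 76.36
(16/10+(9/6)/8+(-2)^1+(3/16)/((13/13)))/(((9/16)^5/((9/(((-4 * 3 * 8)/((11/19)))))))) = 45056/1869885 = 0.02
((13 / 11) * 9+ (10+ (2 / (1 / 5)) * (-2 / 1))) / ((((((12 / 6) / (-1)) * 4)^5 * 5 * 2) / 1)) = -0.00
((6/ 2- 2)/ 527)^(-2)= 277729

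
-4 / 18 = -2 / 9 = -0.22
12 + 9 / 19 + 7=370 / 19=19.47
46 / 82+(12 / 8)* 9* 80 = 44303 / 41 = 1080.56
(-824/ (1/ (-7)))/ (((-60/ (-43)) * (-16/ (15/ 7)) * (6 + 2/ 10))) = -22145/ 248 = -89.29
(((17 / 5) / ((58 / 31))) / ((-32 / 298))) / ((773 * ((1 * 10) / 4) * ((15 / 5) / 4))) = -78523 / 6725100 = -0.01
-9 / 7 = -1.29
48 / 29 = 1.66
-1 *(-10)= 10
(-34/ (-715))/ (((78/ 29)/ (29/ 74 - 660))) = -11.66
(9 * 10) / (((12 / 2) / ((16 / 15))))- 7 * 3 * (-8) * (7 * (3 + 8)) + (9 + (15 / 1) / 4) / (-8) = 414413 / 32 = 12950.41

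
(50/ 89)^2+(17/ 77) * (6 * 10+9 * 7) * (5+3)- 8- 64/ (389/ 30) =48549247988/ 237257713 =204.63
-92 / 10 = -46 / 5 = -9.20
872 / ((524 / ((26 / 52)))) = 109 / 131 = 0.83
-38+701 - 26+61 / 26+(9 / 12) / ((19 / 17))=632337 / 988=640.02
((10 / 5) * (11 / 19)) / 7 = 0.17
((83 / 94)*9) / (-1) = -747 / 94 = -7.95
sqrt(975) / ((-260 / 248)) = -62 * sqrt(39) / 13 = -29.78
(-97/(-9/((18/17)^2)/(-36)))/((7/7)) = -125712/289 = -434.99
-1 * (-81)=81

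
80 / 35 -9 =-6.71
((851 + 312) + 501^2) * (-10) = -2521640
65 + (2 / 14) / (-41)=18654 / 287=65.00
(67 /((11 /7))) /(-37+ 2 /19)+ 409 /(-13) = -3269642 /100243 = -32.62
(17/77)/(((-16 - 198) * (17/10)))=-5/8239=-0.00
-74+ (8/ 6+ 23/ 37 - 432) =-55949/ 111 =-504.05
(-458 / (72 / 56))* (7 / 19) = -22442 / 171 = -131.24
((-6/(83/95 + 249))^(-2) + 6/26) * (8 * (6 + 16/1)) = 322360679168/1055925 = 305287.48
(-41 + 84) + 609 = 652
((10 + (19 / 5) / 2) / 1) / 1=119 / 10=11.90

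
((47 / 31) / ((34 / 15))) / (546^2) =235 / 104738088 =0.00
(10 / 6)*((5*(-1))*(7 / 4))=-175 / 12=-14.58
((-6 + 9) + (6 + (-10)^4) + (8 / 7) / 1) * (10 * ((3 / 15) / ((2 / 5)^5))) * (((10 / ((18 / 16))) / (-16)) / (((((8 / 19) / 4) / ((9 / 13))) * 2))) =-20802328125 / 5824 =-3571828.32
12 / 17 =0.71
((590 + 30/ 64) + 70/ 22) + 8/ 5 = 1047641/ 1760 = 595.25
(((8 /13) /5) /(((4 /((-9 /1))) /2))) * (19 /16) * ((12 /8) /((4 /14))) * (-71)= 254961 /1040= 245.15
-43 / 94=-0.46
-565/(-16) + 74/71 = 41299/1136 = 36.35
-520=-520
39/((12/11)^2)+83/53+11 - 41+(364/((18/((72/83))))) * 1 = 21.88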